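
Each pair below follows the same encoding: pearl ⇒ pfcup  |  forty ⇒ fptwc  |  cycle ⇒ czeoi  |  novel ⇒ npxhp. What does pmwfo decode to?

In pearl: p→p is +0, e→f is +1, a→c is +2, r→u is +3 — the shift increases by 1 each position. The shift increases by 1 at each position, starting from +0: 0, 1, 2, ….
Undoing it on pmwfo: p−0=p, m−1=l, w−2=u, f−3=c, o−4=k.

pluck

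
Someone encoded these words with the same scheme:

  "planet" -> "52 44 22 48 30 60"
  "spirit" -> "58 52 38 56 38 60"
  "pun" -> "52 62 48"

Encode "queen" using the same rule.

54 62 30 30 48

The formula is n = 2×(alphabet index, a=1) + 20.
Applying it to queen: q=17→54, u=21→62, e=5→30, e=5→30, n=14→48.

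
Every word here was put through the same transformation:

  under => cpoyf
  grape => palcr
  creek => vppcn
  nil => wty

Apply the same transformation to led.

opw

The output letters match the input read backwards, each shifted +11: under reversed is rednu. Two steps: reverse the string, then apply a Caesar shift of +11.
Applying it to led: reverse → del; then shift: d+11=o, e+11=p, l+11=w.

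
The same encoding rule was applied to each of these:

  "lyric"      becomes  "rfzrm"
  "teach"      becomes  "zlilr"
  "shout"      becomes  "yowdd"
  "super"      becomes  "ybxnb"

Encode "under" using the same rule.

In lyric: l→r is +6, y→f is +7, r→z is +8, i→r is +9 — the shift increases by 1 each position. Each letter shifts forward by (position + 6), i.e. 6, 7, 8, … — the shift grows by one for each successive letter.
On under: u+6=a, n+7=u, d+8=l, e+9=n, r+10=b.

aulnb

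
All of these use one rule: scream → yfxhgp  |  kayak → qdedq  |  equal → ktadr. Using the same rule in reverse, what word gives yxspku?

summer

Shifts by position in scream: pos 0: s→y (+6), pos 1: c→f (+3), pos 2: r→x (+6), pos 3: e→h (+3) — repeating every 2. The shifts repeat in a cycle of length 2: positions 0,1,… shift by +6, +3, then the pattern repeats.
Decoding yxspku: y−6=s, x−3=u, s−6=m, p−3=m, k−6=e, u−3=r.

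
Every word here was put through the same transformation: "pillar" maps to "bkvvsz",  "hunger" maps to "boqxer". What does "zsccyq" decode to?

gossip

The output letters match the input read backwards, each shifted +10: pillar reversed is rallip. Read the word backwards and shift each letter +10.
Reversing it on zsccyq: shift back: z−10=p, s−10=i, c−10=s, c−10=s, y−10=o, q−10=g → pissog; then reverse → gossip.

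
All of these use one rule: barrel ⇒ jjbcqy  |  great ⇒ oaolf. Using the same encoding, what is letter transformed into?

In barrel: b→j is +8, a→j is +9, r→b is +10, r→c is +11 — the shift increases by 1 each position. Letter i (0-indexed) is shifted by i+8, so successive shifts are 8, 9, 10, ….
For letter: l+8=t, e+9=n, t+10=d, t+11=e, e+12=q, r+13=e.

tndeqe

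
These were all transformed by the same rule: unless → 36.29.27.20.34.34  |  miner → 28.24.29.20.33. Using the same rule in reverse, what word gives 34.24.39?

six

u is letter #21 and maps to 36: an offset of 15. Each letter is replaced by its alphabet position (a=1..z=26) + 15.
Reversing it on 34.24.39: 34→(34−15)÷1=19=s, 24→(24−15)÷1=9=i, 39→(39−15)÷1=24=x.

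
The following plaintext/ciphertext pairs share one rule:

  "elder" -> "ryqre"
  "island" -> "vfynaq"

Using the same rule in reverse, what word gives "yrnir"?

Compare letters: e→r is +13, l→y is +13, d→q is +13 — a constant shift. This is a Caesar cipher with shift 13.
Decoding yrnir: y−13=l, r−13=e, n−13=a, i−13=v, r−13=e.

leave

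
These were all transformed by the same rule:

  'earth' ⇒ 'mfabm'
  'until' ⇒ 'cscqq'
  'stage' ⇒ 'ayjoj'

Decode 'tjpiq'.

Shifts by position in earth: pos 0: e→m (+8), pos 1: a→f (+5), pos 2: r→a (+9), pos 3: t→b (+8), pos 4: h→m (+5) — repeating every 3. The shifts repeat in a cycle of length 3: positions 0,1,… shift by +8, +5, +9, then the pattern repeats.
Decoding tjpiq: t−8=l, j−5=e, p−9=g, i−8=a, q−5=l.

legal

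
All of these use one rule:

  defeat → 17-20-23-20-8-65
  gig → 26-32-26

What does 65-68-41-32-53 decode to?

tulip

d(#4)→17 and e(#5)→20: differences scale by 3, so n = 3·pos + 5. With a=1..z=26, the number is 3·pos + 5.
Undoing it on 65-68-41-32-53: 65→(65−5)÷3=20=t, 68→(68−5)÷3=21=u, 41→(41−5)÷3=12=l, 32→(32−5)÷3=9=i, 53→(53−5)÷3=16=p.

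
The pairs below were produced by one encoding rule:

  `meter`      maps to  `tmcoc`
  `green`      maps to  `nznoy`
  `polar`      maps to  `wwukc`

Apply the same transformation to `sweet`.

In meter: m→t is +7, e→m is +8, t→c is +9, e→o is +10 — the shift increases by 1 each position. Letter i (0-indexed) is shifted by i+7, so successive shifts are 7, 8, 9, ….
For sweet: s+7=z, w+8=e, e+9=n, e+10=o, t+11=e.

zenoe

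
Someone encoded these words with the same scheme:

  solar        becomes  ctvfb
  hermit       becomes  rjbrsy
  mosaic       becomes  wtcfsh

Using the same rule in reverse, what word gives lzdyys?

button

Shifts by position in solar: pos 0: s→c (+10), pos 1: o→t (+5), pos 2: l→v (+10), pos 3: a→f (+5) — repeating every 2. It's a Vigenère-style cipher with numeric key [10,5]: position i shifts by key[i mod 2].
Reversing it on lzdyys: l−10=b, z−5=u, d−10=t, y−5=t, y−10=o, s−5=n.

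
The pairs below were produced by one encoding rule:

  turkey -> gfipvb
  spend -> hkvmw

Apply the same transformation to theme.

gsvnv

Each pair mirrors across the alphabet (t↔g, u↔f, r↔i): positions sum to 25. Each letter is replaced by its mirror in the alphabet: a↔z, b↔y, c↔x, and so on (the Atbash cipher).
For theme: t↔g, h↔s, e↔v, m↔n, e↔v.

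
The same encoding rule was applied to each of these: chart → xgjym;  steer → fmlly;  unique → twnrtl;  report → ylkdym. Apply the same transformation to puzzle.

c(2)→x(23) and h(7)→g(6) fit y≡7x+9 (mod 26); the inverse of 7 mod 26 is 15. Treating letters as 0–25, the rule is x ↦ 7x + 9 (mod 26).
For puzzle: p(15)→7·15+9≡10=k; u(20)→7·20+9≡19=t; z(25)→7·25+9≡2=c; z(25)→7·25+9≡2=c; l(11)→7·11+9≡8=i; e(4)→7·4+9≡11=l (all mod 26).

ktccil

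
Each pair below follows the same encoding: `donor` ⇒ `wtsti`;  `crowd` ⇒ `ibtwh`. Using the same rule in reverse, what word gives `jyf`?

The output letters match the input read backwards, each shifted +5: donor reversed is ronod. Two steps: reverse the string, then apply a Caesar shift of +5.
Reversing it on jyf: shift back: j−5=e, y−5=t, f−5=a → eta; then reverse → ate.

ate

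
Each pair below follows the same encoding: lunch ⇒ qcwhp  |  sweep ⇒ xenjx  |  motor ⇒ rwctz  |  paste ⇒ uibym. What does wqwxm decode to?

Shifts by position in lunch: pos 0: l→q (+5), pos 1: u→c (+8), pos 2: n→w (+9), pos 3: c→h (+5), pos 4: h→p (+8) — repeating every 3. It's a Vigenère-style cipher with numeric key [5,8,9]: position i shifts by key[i mod 3].
Reversing it on wqwxm: w−5=r, q−8=i, w−9=n, x−5=s, m−8=e.

rinse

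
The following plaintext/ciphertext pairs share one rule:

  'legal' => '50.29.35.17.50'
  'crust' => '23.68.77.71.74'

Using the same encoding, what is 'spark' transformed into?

Each letter becomes 3×(its alphabet position, a=1..z=26) + 14.
Applying it to spark: s=19→71, p=16→62, a=1→17, r=18→68, k=11→47.

71.62.17.68.47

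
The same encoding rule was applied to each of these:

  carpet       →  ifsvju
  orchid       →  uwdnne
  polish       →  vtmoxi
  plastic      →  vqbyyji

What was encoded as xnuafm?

Shifts by position in carpet: pos 0: c→i (+6), pos 1: a→f (+5), pos 2: r→s (+1), pos 3: p→v (+6), pos 4: e→j (+5), pos 5: t→u (+1) — repeating every 3. A repeating key of period 3 is used — shifts +6, +5, +1 over and over.
Undoing it on xnuafm: x−6=r, n−5=i, u−1=t, a−6=u, f−5=a, m−1=l.

ritual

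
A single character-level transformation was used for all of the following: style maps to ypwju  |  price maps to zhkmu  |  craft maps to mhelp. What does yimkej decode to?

s(18)→y(24) and t(19)→p(15) fit y≡17x+4 (mod 26); the inverse of 17 mod 26 is 23. This is an affine cipher: with a=0,…,z=25, each position x becomes (17x+4) mod 26.
Decoding yimkej: y(24)→23·(24−4)≡18=s; i(8)→23·(8−4)≡14=o; m(12)→23·(12−4)≡2=c; k(10)→23·(10−4)≡8=i; e(4)→23·(4−4)≡0=a; j(9)→23·(9−4)≡11=l (all mod 26).

social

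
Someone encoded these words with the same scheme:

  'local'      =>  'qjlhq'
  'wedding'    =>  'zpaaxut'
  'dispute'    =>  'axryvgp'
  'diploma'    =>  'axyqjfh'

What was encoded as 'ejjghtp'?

l(11)→q(16) and o(14)→j(9) fit y≡15x+7 (mod 26); the inverse of 15 mod 26 is 7. Each letter's alphabet position (a=0..z=25) is mapped through 15·x+7 mod 26 — an affine cipher.
Undoing it on ejjghtp: e(4)→7·(4−7)≡5=f; j(9)→7·(9−7)≡14=o; j(9)→7·(9−7)≡14=o; g(6)→7·(6−7)≡19=t; h(7)→7·(7−7)≡0=a; t(19)→7·(19−7)≡6=g; p(15)→7·(15−7)≡4=e (all mod 26).

footage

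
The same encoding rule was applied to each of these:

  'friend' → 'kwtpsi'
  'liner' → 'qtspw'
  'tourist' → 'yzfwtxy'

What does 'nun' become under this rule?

sfs

The shift depends on letter class: consonant f→k is +5, but vowel i→t is +11. Two shifts are in play — +11 for a/e/i/o/u, +5 for every other letter.
Applying it to nun: n(cons)+5=s, u(vowel)+11=f, n(cons)+5=s.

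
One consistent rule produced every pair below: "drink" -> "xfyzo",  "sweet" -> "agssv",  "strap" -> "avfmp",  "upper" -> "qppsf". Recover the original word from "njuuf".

floor

d(3)→x(23) and r(17)→f(5) fit y≡21x+12 (mod 26); the inverse of 21 mod 26 is 5. Each letter's alphabet position (a=0..z=25) is mapped through 21·x+12 mod 26 — an affine cipher.
Decoding njuuf: n(13)→5·(13−12)≡5=f; j(9)→5·(9−12)≡11=l; u(20)→5·(20−12)≡14=o; u(20)→5·(20−12)≡14=o; f(5)→5·(5−12)≡17=r (all mod 26).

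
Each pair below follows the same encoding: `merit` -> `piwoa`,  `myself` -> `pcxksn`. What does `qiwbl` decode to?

Letter i (0-indexed) is shifted by i+3, so successive shifts are 3, 4, 5, ….
Reversing it on qiwbl: q−3=n, i−4=e, w−5=r, b−6=v, l−7=e.

nerve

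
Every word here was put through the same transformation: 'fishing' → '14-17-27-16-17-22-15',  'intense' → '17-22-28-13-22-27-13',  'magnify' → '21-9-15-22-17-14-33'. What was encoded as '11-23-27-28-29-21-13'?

f is letter #6 and maps to 14: an offset of 8. Letters become their 1-based position plus 8 (so a→9, b→10, …).
Undoing it on 11-23-27-28-29-21-13: 11→(11−8)÷1=3=c, 23→(23−8)÷1=15=o, 27→(27−8)÷1=19=s, 28→(28−8)÷1=20=t, 29→(29−8)÷1=21=u, 21→(21−8)÷1=13=m, 13→(13−8)÷1=5=e.

costume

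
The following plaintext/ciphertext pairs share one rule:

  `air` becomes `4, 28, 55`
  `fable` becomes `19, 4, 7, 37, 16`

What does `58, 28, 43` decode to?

Each letter becomes 3×(its alphabet position, a=1..z=26) + 1.
Decoding 58, 28, 43: 58→(58−1)÷3=19=s, 28→(28−1)÷3=9=i, 43→(43−1)÷3=14=n.

sin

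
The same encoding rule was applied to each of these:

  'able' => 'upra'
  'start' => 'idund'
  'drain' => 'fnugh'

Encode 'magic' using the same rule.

muqgk

a(0)→u(20) and b(1)→p(15) fit y≡21x+20 (mod 26); the inverse of 21 mod 26 is 5. This is an affine cipher: with a=0,…,z=25, each position x becomes (21x+20) mod 26.
On magic: m(12)→21·12+20≡12=m; a(0)→21·0+20≡20=u; g(6)→21·6+20≡16=q; i(8)→21·8+20≡6=g; c(2)→21·2+20≡10=k (all mod 26).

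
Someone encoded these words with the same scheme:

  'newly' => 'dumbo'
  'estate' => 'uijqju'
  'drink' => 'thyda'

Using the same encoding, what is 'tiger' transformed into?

jywuh

Compare letters: n→d is +16, e→u is +16, w→m is +16 — a constant shift. This is a Caesar cipher with shift 16.
For tiger: t+16=j, i+16=y, g+16=w, e+16=u, r+16=h.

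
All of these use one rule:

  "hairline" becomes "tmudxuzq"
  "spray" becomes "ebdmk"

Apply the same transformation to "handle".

tmzpxq

Compare letters: h→t is +12, a→m is +12, i→u is +12 — a constant shift. Each letter is shifted forward by 12 in the alphabet (a Caesar shift of +12).
On handle: h+12=t, a+12=m, n+12=z, d+12=p, l+12=x, e+12=q.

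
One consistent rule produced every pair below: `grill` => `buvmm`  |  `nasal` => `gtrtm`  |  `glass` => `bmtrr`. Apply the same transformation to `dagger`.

ktbbhu

g(6)→b(1) and r(17)→u(20) fit y≡23x+19 (mod 26); the inverse of 23 mod 26 is 17. This is an affine cipher: with a=0,…,z=25, each position x becomes (23x+19) mod 26.
Applying it to dagger: d(3)→23·3+19≡10=k; a(0)→23·0+19≡19=t; g(6)→23·6+19≡1=b; g(6)→23·6+19≡1=b; e(4)→23·4+19≡7=h; r(17)→23·17+19≡20=u (all mod 26).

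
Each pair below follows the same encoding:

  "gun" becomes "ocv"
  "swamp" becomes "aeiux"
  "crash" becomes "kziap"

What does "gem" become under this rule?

omu

Compare letters: g→o is +8, u→c is +8, n→v is +8 — a constant shift. This is a Caesar cipher with shift 8.
Applying it to gem: g+8=o, e+8=m, m+8=u.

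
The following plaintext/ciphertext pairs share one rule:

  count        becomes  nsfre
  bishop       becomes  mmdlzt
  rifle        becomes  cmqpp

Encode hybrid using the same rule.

Shifts by position in count: pos 0: c→n (+11), pos 1: o→s (+4), pos 2: u→f (+11), pos 3: n→r (+4) — repeating every 2. The shifts repeat in a cycle of length 2: positions 0,1,… shift by +11, +4, then the pattern repeats.
Applying it to hybrid: h+11=s, y+4=c, b+11=m, r+4=v, i+11=t, d+4=h.

scmvth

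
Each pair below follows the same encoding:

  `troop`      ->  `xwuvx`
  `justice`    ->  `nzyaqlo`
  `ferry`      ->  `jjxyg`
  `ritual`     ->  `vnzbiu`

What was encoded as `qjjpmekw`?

In troop: t→x is +4, r→w is +5, o→u is +6, o→v is +7 — the shift increases by 1 each position. Letter i (0-indexed) is shifted by i+4, so successive shifts are 4, 5, 6, ….
Reversing it on qjjpmekw: q−4=m, j−5=e, j−6=d, p−7=i, m−8=e, e−9=v, k−10=a, w−11=l.

medieval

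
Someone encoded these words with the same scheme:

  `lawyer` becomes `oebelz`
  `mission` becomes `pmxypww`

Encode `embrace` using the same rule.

In lawyer: l→o is +3, a→e is +4, w→b is +5, y→e is +6 — the shift increases by 1 each position. The shift increases by 1 at each position, starting from +3: 3, 4, 5, ….
For embrace: e+3=h, m+4=q, b+5=g, r+6=x, a+7=h, c+8=k, e+9=n.

hqgxhkn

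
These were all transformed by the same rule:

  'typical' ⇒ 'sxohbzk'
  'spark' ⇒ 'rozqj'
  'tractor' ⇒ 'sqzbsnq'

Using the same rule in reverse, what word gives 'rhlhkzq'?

Compare letters: t→s is +25, y→x is +25, p→o is +25 — a constant shift. It's a constant shift of +25 (ROT25).
Reversing it on rhlhkzq: r−25=s, h−25=i, l−25=m, h−25=i, k−25=l, z−25=a, q−25=r.

similar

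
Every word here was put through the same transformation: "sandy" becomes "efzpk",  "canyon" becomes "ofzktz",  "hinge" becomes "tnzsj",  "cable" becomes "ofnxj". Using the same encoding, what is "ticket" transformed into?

fnowjf

Vowels shift forward by 5 and consonants shift forward by 12.
For ticket: t(cons)+12=f, i(vowel)+5=n, c(cons)+12=o, k(cons)+12=w, e(vowel)+5=j, t(cons)+12=f.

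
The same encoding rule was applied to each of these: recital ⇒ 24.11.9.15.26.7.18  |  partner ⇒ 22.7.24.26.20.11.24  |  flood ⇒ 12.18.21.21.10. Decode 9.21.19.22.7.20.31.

r is letter #18 and maps to 24: an offset of 6. Letters become their 1-based position plus 6 (so a→7, b→8, …).
Undoing it on 9.21.19.22.7.20.31: 9→(9−6)÷1=3=c, 21→(21−6)÷1=15=o, 19→(19−6)÷1=13=m, 22→(22−6)÷1=16=p, 7→(7−6)÷1=1=a, 20→(20−6)÷1=14=n, 31→(31−6)÷1=25=y.

company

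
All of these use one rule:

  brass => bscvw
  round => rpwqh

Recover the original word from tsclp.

In brass: b→b is +0, r→s is +1, a→c is +2, s→v is +3 — the shift increases by 1 each position. Letter i (0-indexed) is shifted by i+0, so successive shifts are 0, 1, 2, ….
Decoding tsclp: t−0=t, s−1=r, c−2=a, l−3=i, p−4=l.

trail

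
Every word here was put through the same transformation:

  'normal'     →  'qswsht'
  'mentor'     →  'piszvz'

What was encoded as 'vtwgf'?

In normal: n→q is +3, o→s is +4, r→w is +5, m→s is +6 — the shift increases by 1 each position. Each letter shifts forward by (position + 3), i.e. 3, 4, 5, … — the shift grows by one for each successive letter.
Decoding vtwgf: v−3=s, t−4=p, w−5=r, g−6=a, f−7=y.

spray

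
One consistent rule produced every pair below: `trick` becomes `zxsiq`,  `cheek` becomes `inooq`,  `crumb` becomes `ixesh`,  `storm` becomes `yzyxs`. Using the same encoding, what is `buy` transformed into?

The shift depends on letter class: consonant t→z is +6, but vowel i→s is +10. Vowels shift forward by 10 and consonants shift forward by 6.
Applying it to buy: b(cons)+6=h, u(vowel)+10=e, y(cons)+6=e.

hee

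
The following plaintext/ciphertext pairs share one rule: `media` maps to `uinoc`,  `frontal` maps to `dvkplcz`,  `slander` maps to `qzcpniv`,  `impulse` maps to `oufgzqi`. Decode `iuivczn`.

emerald

This is an affine cipher: with a=0,…,z=25, each position x becomes (21x+2) mod 26.
Undoing it on iuivczn: i(8)→5·(8−2)≡4=e; u(20)→5·(20−2)≡12=m; i(8)→5·(8−2)≡4=e; v(21)→5·(21−2)≡17=r; c(2)→5·(2−2)≡0=a; z(25)→5·(25−2)≡11=l; n(13)→5·(13−2)≡3=d (all mod 26).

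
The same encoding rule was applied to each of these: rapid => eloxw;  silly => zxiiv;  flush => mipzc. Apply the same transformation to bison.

gxzty

r(17)→e(4) and a(0)→l(11) fit y≡21x+11 (mod 26); the inverse of 21 mod 26 is 5. Each letter's alphabet position (a=0..z=25) is mapped through 21·x+11 mod 26 — an affine cipher.
Applying it to bison: b(1)→21·1+11≡6=g; i(8)→21·8+11≡23=x; s(18)→21·18+11≡25=z; o(14)→21·14+11≡19=t; n(13)→21·13+11≡24=y (all mod 26).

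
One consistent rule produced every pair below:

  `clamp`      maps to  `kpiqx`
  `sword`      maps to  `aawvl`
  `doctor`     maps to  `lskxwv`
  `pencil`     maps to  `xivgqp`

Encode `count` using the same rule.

kscrb

Shifts by position in clamp: pos 0: c→k (+8), pos 1: l→p (+4), pos 2: a→i (+8), pos 3: m→q (+4) — repeating every 2. A repeating key of period 2 is used — shifts +8, +4 over and over.
For count: c+8=k, o+4=s, u+8=c, n+4=r, t+8=b.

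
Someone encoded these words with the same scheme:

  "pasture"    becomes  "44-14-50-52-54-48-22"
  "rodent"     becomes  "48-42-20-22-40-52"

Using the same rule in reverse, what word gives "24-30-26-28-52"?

fight

p(#16)→44 and a(#1)→14: differences scale by 2, so n = 2·pos + 12. Each letter becomes 2×(its alphabet position, a=1..z=26) + 12.
Decoding 24-30-26-28-52: 24→(24−12)÷2=6=f, 30→(30−12)÷2=9=i, 26→(26−12)÷2=7=g, 28→(28−12)÷2=8=h, 52→(52−12)÷2=20=t.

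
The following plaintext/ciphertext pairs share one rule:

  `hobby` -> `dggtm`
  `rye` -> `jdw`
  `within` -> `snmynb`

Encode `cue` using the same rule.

jzh

The output letters match the input read backwards, each shifted +5: hobby reversed is ybboh. Two steps: reverse the string, then apply a Caesar shift of +5.
Applying it to cue: reverse → euc; then shift: e+5=j, u+5=z, c+5=h.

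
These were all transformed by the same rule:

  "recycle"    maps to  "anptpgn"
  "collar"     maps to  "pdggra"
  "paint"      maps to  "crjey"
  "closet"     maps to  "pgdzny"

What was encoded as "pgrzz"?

r(17)→a(0) and e(4)→n(13) fit y≡25x+17 (mod 26); the inverse of 25 mod 26 is 25. This is an affine cipher: with a=0,…,z=25, each position x becomes (25x+17) mod 26.
Decoding pgrzz: p(15)→25·(15−17)≡2=c; g(6)→25·(6−17)≡11=l; r(17)→25·(17−17)≡0=a; z(25)→25·(25−17)≡18=s; z(25)→25·(25−17)≡18=s (all mod 26).

class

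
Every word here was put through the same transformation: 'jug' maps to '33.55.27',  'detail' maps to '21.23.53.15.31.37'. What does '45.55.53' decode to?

put

j(#10)→33 and u(#21)→55: differences scale by 2, so n = 2·pos + 13. The formula is n = 2×(alphabet index, a=1) + 13.
Reversing it on 45.55.53: 45→(45−13)÷2=16=p, 55→(55−13)÷2=21=u, 53→(53−13)÷2=20=t.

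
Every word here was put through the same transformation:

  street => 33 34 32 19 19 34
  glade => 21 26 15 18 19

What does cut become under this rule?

s is letter #19 and maps to 33: an offset of 14. The number is (letter's place in the alphabet, a=1) + 14.
For cut: c=3→17, u=21→35, t=20→34.

17 35 34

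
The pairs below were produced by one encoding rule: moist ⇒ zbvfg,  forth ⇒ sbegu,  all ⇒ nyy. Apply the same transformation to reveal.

Compare letters: m→z is +13, o→b is +13, i→v is +13 — a constant shift. Each letter is shifted forward by 13 in the alphabet (a Caesar shift of +13).
Applying it to reveal: r+13=e, e+13=r, v+13=i, e+13=r, a+13=n, l+13=y.

erirny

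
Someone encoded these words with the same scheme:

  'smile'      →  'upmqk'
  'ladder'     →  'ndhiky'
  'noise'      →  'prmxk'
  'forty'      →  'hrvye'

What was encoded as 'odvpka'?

market

In smile: s→u is +2, m→p is +3, i→m is +4, l→q is +5 — the shift increases by 1 each position. Letter i (0-indexed) is shifted by i+2, so successive shifts are 2, 3, 4, ….
Decoding odvpka: o−2=m, d−3=a, v−4=r, p−5=k, k−6=e, a−7=t.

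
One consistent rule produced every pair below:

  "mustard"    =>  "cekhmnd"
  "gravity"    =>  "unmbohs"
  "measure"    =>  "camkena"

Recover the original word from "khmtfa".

m(12)→c(2) and u(20)→e(4) fit y≡23x+12 (mod 26); the inverse of 23 mod 26 is 17. This is an affine cipher: with a=0,…,z=25, each position x becomes (23x+12) mod 26.
Undoing it on khmtfa: k(10)→17·(10−12)≡18=s; h(7)→17·(7−12)≡19=t; m(12)→17·(12−12)≡0=a; t(19)→17·(19−12)≡15=p; f(5)→17·(5−12)≡11=l; a(0)→17·(0−12)≡4=e (all mod 26).

staple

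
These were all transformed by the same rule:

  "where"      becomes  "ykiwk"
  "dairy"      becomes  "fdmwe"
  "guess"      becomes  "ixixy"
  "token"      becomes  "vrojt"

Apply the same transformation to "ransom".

In where: w→y is +2, h→k is +3, e→i is +4, r→w is +5 — the shift increases by 1 each position. Each letter shifts forward by (position + 2), i.e. 2, 3, 4, … — the shift grows by one for each successive letter.
For ransom: r+2=t, a+3=d, n+4=r, s+5=x, o+6=u, m+7=t.

tdrxut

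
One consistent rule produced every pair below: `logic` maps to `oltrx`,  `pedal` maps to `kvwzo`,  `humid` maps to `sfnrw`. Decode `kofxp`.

Each letter is replaced by its mirror in the alphabet: a↔z, b↔y, c↔x, and so on (the Atbash cipher).
Undoing it on kofxp: k↔p, o↔l, f↔u, x↔c, p↔k.

pluck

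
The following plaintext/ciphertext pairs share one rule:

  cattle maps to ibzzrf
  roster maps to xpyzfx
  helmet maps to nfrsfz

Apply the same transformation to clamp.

The shift depends on letter class: consonant c→i is +6, but vowel a→b is +1. Vowels shift forward by 1 and consonants shift forward by 6.
On clamp: c(cons)+6=i, l(cons)+6=r, a(vowel)+1=b, m(cons)+6=s, p(cons)+6=v.

irbsv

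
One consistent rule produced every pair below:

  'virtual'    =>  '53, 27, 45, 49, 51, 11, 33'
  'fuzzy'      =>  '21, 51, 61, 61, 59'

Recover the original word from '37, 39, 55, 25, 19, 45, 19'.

nowhere

v(#22)→53 and i(#9)→27: differences scale by 2, so n = 2·pos + 9. Each letter becomes 2×(its alphabet position, a=1..z=26) + 9.
Undoing it on 37, 39, 55, 25, 19, 45, 19: 37→(37−9)÷2=14=n, 39→(39−9)÷2=15=o, 55→(55−9)÷2=23=w, 25→(25−9)÷2=8=h, 19→(19−9)÷2=5=e, 45→(45−9)÷2=18=r, 19→(19−9)÷2=5=e.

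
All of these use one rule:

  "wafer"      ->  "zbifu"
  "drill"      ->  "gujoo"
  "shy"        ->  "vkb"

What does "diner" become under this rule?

gjqfu

The shift depends on letter class: consonant w→z is +3, but vowel a→b is +1. The rule splits by letter class: vowels +1, consonants +3.
Applying it to diner: d(cons)+3=g, i(vowel)+1=j, n(cons)+3=q, e(vowel)+1=f, r(cons)+3=u.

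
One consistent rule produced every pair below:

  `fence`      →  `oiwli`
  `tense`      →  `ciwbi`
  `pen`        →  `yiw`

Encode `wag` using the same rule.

fep

The shift depends on letter class: consonant f→o is +9, but vowel e→i is +4. Two shifts are in play — +4 for a/e/i/o/u, +9 for every other letter.
For wag: w(cons)+9=f, a(vowel)+4=e, g(cons)+9=p.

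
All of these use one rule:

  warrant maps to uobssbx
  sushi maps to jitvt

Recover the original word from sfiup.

The output letters match the input read backwards, each shifted +1: warrant reversed is tnarraw. Two steps: reverse the string, then apply a Caesar shift of +1.
Undoing it on sfiup: shift back: s−1=r, f−1=e, i−1=h, u−1=t, p−1=o → rehto; then reverse → other.

other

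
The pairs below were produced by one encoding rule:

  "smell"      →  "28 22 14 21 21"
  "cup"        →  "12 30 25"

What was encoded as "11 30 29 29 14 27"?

Each letter is replaced by its alphabet position (a=1..z=26) + 9.
Reversing it on 11 30 29 29 14 27: 11→(11−9)÷1=2=b, 30→(30−9)÷1=21=u, 29→(29−9)÷1=20=t, 29→(29−9)÷1=20=t, 14→(14−9)÷1=5=e, 27→(27−9)÷1=18=r.

butter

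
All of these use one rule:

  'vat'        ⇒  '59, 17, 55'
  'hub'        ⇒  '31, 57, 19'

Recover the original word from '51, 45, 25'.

roe

v(#22)→59 and a(#1)→17: differences scale by 2, so n = 2·pos + 15. The formula is n = 2×(alphabet index, a=1) + 15.
Decoding 51, 45, 25: 51→(51−15)÷2=18=r, 45→(45−15)÷2=15=o, 25→(25−15)÷2=5=e.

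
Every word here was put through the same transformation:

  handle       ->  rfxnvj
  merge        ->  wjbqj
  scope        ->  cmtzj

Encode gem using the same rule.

qjw

Vowels shift forward by 5 and consonants shift forward by 10.
Applying it to gem: g(cons)+10=q, e(vowel)+5=j, m(cons)+10=w.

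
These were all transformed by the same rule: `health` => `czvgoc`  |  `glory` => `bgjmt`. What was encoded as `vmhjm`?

Compare letters: h→c is +21, e→z is +21, a→v is +21 — a constant shift. This is a Caesar cipher with shift 21.
Decoding vmhjm: v−21=a, m−21=r, h−21=m, j−21=o, m−21=r.

armor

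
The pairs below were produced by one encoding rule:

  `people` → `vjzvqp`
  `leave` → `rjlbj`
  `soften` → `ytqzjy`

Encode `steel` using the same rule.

Shifts by position in people: pos 0: p→v (+6), pos 1: e→j (+5), pos 2: o→z (+11), pos 3: p→v (+6), pos 4: l→q (+5), pos 5: e→p (+11) — repeating every 3. The shifts repeat in a cycle of length 3: positions 0,1,… shift by +6, +5, +11, then the pattern repeats.
Applying it to steel: s+6=y, t+5=y, e+11=p, e+6=k, l+5=q.

yypkq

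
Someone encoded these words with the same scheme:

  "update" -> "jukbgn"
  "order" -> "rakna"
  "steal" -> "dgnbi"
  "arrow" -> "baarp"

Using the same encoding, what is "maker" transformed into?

lbfna

u(20)→j(9) and p(15)→u(20) fit y≡3x+1 (mod 26); the inverse of 3 mod 26 is 9. Each letter's alphabet position (a=0..z=25) is mapped through 3·x+1 mod 26 — an affine cipher.
Applying it to maker: m(12)→3·12+1≡11=l; a(0)→3·0+1≡1=b; k(10)→3·10+1≡5=f; e(4)→3·4+1≡13=n; r(17)→3·17+1≡0=a (all mod 26).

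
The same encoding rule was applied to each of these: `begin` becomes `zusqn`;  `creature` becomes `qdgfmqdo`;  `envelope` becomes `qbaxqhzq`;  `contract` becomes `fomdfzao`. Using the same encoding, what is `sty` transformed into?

kfe

The output letters match the input read backwards, each shifted +12: begin reversed is nigeb. Two steps: reverse the string, then apply a Caesar shift of +12.
Applying it to sty: reverse → yts; then shift: y+12=k, t+12=f, s+12=e.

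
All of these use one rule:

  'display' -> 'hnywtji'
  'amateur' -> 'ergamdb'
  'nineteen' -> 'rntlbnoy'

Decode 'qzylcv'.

museum

Each letter shifts forward by (position + 4), i.e. 4, 5, 6, … — the shift grows by one for each successive letter.
Undoing it on qzylcv: q−4=m, z−5=u, y−6=s, l−7=e, c−8=u, v−9=m.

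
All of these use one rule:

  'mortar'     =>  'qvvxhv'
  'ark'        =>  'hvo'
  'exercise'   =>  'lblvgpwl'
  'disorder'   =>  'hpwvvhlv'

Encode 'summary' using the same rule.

wbqqhvc

The shift depends on letter class: consonant m→q is +4, but vowel o→v is +7. Vowels shift forward by 7 and consonants shift forward by 4.
Applying it to summary: s(cons)+4=w, u(vowel)+7=b, m(cons)+4=q, m(cons)+4=q, a(vowel)+7=h, r(cons)+4=v, y(cons)+4=c.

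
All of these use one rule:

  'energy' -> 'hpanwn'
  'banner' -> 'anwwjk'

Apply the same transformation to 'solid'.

The output letters match the input read backwards, each shifted +9: energy reversed is ygrene. Two steps: reverse the string, then apply a Caesar shift of +9.
For solid: reverse → dilos; then shift: d+9=m, i+9=r, l+9=u, o+9=x, s+9=b.

mruxb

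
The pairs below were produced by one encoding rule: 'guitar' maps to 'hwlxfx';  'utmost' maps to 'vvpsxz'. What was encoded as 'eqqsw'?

In guitar: g→h is +1, u→w is +2, i→l is +3, t→x is +4 — the shift increases by 1 each position. Each letter shifts forward by (position + 1), i.e. 1, 2, 3, … — the shift grows by one for each successive letter.
Decoding eqqsw: e−1=d, q−2=o, q−3=n, s−4=o, w−5=r.

donor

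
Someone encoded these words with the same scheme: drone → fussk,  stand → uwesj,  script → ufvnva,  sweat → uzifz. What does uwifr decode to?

steal

Each letter shifts forward by (position + 2), i.e. 2, 3, 4, … — the shift grows by one for each successive letter.
Reversing it on uwifr: u−2=s, w−3=t, i−4=e, f−5=a, r−6=l.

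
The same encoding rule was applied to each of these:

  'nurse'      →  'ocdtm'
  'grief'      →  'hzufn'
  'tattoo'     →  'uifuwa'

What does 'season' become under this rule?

Shifts by position in nurse: pos 0: n→o (+1), pos 1: u→c (+8), pos 2: r→d (+12), pos 3: s→t (+1), pos 4: e→m (+8) — repeating every 3. The shifts repeat in a cycle of length 3: positions 0,1,… shift by +1, +8, +12, then the pattern repeats.
For season: s+1=t, e+8=m, a+12=m, s+1=t, o+8=w, n+12=z.

tmmtwz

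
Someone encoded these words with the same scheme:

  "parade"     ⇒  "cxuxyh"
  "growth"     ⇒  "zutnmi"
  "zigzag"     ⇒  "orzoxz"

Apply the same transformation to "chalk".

pixsj

This is an affine cipher: with a=0,…,z=25, each position x becomes (9x+23) mod 26.
On chalk: c(2)→9·2+23≡15=p; h(7)→9·7+23≡8=i; a(0)→9·0+23≡23=x; l(11)→9·11+23≡18=s; k(10)→9·10+23≡9=j (all mod 26).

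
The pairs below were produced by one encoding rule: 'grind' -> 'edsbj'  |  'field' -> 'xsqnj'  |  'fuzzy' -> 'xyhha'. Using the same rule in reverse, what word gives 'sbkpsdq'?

inspire

Each letter's alphabet position (a=0..z=25) is mapped through 7·x+14 mod 26 — an affine cipher.
Undoing it on sbkpsdq: s(18)→15·(18−14)≡8=i; b(1)→15·(1−14)≡13=n; k(10)→15·(10−14)≡18=s; p(15)→15·(15−14)≡15=p; s(18)→15·(18−14)≡8=i; d(3)→15·(3−14)≡17=r; q(16)→15·(16−14)≡4=e (all mod 26).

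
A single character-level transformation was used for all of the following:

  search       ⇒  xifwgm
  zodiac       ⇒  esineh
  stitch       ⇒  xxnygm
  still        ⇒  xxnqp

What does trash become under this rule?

yvfxl

The shifts repeat in a cycle of length 3: positions 0,1,… shift by +5, +4, +5, then the pattern repeats.
For trash: t+5=y, r+4=v, a+5=f, s+5=x, h+4=l.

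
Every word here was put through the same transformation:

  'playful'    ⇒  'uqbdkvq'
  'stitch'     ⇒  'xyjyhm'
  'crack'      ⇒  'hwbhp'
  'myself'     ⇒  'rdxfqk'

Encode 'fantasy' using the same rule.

The shift depends on letter class: consonant p→u is +5, but vowel a→b is +1. The rule splits by letter class: vowels +1, consonants +5.
For fantasy: f(cons)+5=k, a(vowel)+1=b, n(cons)+5=s, t(cons)+5=y, a(vowel)+1=b, s(cons)+5=x, y(cons)+5=d.

kbsybxd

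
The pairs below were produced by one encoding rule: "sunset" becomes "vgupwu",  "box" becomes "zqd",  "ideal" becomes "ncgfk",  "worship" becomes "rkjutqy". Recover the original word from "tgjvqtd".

brother

The output letters match the input read backwards, each shifted +2: sunset reversed is tesnus. Read the word backwards and shift each letter +2.
Reversing it on tgjvqtd: shift back: t−2=r, g−2=e, j−2=h, v−2=t, q−2=o, t−2=r, d−2=b → rehtorb; then reverse → brother.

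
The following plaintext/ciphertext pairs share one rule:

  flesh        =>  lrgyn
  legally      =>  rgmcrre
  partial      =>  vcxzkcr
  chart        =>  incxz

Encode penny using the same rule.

The rule splits by letter class: vowels +2, consonants +6.
On penny: p(cons)+6=v, e(vowel)+2=g, n(cons)+6=t, n(cons)+6=t, y(cons)+6=e.

vgtte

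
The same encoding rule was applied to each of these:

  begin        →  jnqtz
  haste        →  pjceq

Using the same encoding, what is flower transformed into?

nuyhqe

Each letter shifts forward by (position + 8), i.e. 8, 9, 10, … — the shift grows by one for each successive letter.
Applying it to flower: f+8=n, l+9=u, o+10=y, w+11=h, e+12=q, r+13=e.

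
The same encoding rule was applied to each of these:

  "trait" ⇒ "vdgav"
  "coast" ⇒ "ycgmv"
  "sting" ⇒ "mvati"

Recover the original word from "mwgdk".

swarm

This is an affine cipher: with a=0,…,z=25, each position x becomes (9x+6) mod 26.
Reversing it on mwgdk: m(12)→3·(12−6)≡18=s; w(22)→3·(22−6)≡22=w; g(6)→3·(6−6)≡0=a; d(3)→3·(3−6)≡17=r; k(10)→3·(10−6)≡12=m (all mod 26).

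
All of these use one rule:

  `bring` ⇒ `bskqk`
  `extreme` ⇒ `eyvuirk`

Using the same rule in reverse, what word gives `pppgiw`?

In bring: b→b is +0, r→s is +1, i→k is +2, n→q is +3 — the shift increases by 1 each position. The shift increases by 1 at each position, starting from +0: 0, 1, 2, ….
Undoing it on pppgiw: p−0=p, p−1=o, p−2=n, g−3=d, i−4=e, w−5=r.

ponder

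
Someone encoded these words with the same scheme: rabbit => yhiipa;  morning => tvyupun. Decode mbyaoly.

Compare letters: r→y is +7, a→h is +7, b→i is +7 — a constant shift. This is a Caesar cipher with shift 7.
Undoing it on mbyaoly: m−7=f, b−7=u, y−7=r, a−7=t, o−7=h, l−7=e, y−7=r.

further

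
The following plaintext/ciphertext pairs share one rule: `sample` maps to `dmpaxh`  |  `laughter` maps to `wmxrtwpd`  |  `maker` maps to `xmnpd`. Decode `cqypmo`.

reveal

Shifts by position in sample: pos 0: s→d (+11), pos 1: a→m (+12), pos 2: m→p (+3), pos 3: p→a (+11), pos 4: l→x (+12), pos 5: e→h (+3) — repeating every 3. The shifts repeat in a cycle of length 3: positions 0,1,… shift by +11, +12, +3, then the pattern repeats.
Decoding cqypmo: c−11=r, q−12=e, y−3=v, p−11=e, m−12=a, o−3=l.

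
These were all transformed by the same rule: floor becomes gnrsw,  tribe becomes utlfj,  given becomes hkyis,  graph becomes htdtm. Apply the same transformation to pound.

qqxri

In floor: f→g is +1, l→n is +2, o→r is +3, o→s is +4 — the shift increases by 1 each position. Each letter shifts forward by (position + 1), i.e. 1, 2, 3, … — the shift grows by one for each successive letter.
For pound: p+1=q, o+2=q, u+3=x, n+4=r, d+5=i.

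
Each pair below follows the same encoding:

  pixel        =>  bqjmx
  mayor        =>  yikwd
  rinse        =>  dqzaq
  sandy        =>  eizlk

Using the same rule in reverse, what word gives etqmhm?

Shifts by position in pixel: pos 0: p→b (+12), pos 1: i→q (+8), pos 2: x→j (+12), pos 3: e→m (+8) — repeating every 2. A repeating key of period 2 is used — shifts +12, +8 over and over.
Undoing it on etqmhm: e−12=s, t−8=l, q−12=e, m−8=e, h−12=v, m−8=e.

sleeve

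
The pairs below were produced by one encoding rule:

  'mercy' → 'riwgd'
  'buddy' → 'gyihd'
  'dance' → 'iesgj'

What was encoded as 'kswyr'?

forum

Shifts by position in mercy: pos 0: m→r (+5), pos 1: e→i (+4), pos 2: r→w (+5), pos 3: c→g (+4) — repeating every 2. The shifts repeat in a cycle of length 2: positions 0,1,… shift by +5, +4, then the pattern repeats.
Decoding kswyr: k−5=f, s−4=o, w−5=r, y−4=u, r−5=m.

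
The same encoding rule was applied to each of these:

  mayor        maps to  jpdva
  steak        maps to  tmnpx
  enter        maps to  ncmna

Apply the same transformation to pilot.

olqvm

m(12)→j(9) and a(0)→p(15) fit y≡19x+15 (mod 26); the inverse of 19 mod 26 is 11. Each letter's alphabet position (a=0..z=25) is mapped through 19·x+15 mod 26 — an affine cipher.
For pilot: p(15)→19·15+15≡14=o; i(8)→19·8+15≡11=l; l(11)→19·11+15≡16=q; o(14)→19·14+15≡21=v; t(19)→19·19+15≡12=m (all mod 26).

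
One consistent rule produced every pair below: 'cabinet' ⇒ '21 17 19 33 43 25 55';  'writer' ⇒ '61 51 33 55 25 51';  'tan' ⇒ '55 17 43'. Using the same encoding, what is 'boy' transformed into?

19 45 65

c(#3)→21 and a(#1)→17: differences scale by 2, so n = 2·pos + 15. With a=1..z=26, the number is 2·pos + 15.
On boy: b=2→19, o=15→45, y=25→65.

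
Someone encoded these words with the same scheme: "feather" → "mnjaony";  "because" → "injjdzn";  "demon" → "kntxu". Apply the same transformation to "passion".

The shift depends on letter class: consonant f→m is +7, but vowel e→n is +9. Two shifts are in play — +9 for a/e/i/o/u, +7 for every other letter.
On passion: p(cons)+7=w, a(vowel)+9=j, s(cons)+7=z, s(cons)+7=z, i(vowel)+9=r, o(vowel)+9=x, n(cons)+7=u.

wjzzrxu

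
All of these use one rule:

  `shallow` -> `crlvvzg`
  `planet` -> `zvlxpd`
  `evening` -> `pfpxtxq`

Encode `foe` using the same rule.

pzp

Two shifts are in play — +11 for a/e/i/o/u, +10 for every other letter.
For foe: f(cons)+10=p, o(vowel)+11=z, e(vowel)+11=p.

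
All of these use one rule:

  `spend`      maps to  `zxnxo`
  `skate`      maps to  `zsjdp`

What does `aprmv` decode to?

thick

Each letter shifts forward by (position + 7), i.e. 7, 8, 9, … — the shift grows by one for each successive letter.
Undoing it on aprmv: a−7=t, p−8=h, r−9=i, m−10=c, v−11=k.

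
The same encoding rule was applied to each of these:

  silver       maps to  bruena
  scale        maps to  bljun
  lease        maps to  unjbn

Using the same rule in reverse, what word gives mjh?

day

This is a Caesar cipher with shift 9.
Decoding mjh: m−9=d, j−9=a, h−9=y.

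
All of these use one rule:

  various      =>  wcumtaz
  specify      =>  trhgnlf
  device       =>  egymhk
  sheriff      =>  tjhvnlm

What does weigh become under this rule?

In various: v→w is +1, a→c is +2, r→u is +3, i→m is +4 — the shift increases by 1 each position. The shift increases by 1 at each position, starting from +1: 1, 2, 3, ….
On weigh: w+1=x, e+2=g, i+3=l, g+4=k, h+5=m.

xglkm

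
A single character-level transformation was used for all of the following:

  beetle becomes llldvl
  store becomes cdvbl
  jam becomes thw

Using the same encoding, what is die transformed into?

The shift depends on letter class: consonant b→l is +10, but vowel e→l is +7. The rule splits by letter class: vowels +7, consonants +10.
Applying it to die: d(cons)+10=n, i(vowel)+7=p, e(vowel)+7=l.

npl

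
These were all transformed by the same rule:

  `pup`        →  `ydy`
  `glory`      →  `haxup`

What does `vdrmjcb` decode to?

The output letters match the input read backwards, each shifted +9: pup reversed is pup. Read the word backwards and shift each letter +9.
Reversing it on vdrmjcb: shift back: v−9=m, d−9=u, r−9=i, m−9=d, j−9=a, c−9=t, b−9=s → muidats; then reverse → stadium.

stadium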